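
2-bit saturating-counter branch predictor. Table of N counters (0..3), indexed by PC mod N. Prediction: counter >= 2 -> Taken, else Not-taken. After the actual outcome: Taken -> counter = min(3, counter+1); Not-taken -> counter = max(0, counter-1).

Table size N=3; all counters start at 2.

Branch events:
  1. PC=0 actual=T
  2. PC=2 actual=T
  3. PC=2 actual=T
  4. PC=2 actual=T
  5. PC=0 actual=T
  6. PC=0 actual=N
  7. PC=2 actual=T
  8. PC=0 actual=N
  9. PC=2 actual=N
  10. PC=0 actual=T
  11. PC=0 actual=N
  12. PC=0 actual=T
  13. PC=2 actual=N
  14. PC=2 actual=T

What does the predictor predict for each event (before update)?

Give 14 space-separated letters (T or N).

Answer: T T T T T T T T T N T N T N

Derivation:
Ev 1: PC=0 idx=0 pred=T actual=T -> ctr[0]=3
Ev 2: PC=2 idx=2 pred=T actual=T -> ctr[2]=3
Ev 3: PC=2 idx=2 pred=T actual=T -> ctr[2]=3
Ev 4: PC=2 idx=2 pred=T actual=T -> ctr[2]=3
Ev 5: PC=0 idx=0 pred=T actual=T -> ctr[0]=3
Ev 6: PC=0 idx=0 pred=T actual=N -> ctr[0]=2
Ev 7: PC=2 idx=2 pred=T actual=T -> ctr[2]=3
Ev 8: PC=0 idx=0 pred=T actual=N -> ctr[0]=1
Ev 9: PC=2 idx=2 pred=T actual=N -> ctr[2]=2
Ev 10: PC=0 idx=0 pred=N actual=T -> ctr[0]=2
Ev 11: PC=0 idx=0 pred=T actual=N -> ctr[0]=1
Ev 12: PC=0 idx=0 pred=N actual=T -> ctr[0]=2
Ev 13: PC=2 idx=2 pred=T actual=N -> ctr[2]=1
Ev 14: PC=2 idx=2 pred=N actual=T -> ctr[2]=2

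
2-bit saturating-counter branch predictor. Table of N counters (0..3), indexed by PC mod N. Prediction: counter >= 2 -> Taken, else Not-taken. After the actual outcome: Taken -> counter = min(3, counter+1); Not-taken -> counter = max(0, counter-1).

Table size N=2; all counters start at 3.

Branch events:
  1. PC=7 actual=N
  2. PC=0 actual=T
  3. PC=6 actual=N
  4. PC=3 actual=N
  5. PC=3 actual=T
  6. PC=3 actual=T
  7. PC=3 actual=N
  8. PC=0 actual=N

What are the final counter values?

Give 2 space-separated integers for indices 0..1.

Answer: 1 2

Derivation:
Ev 1: PC=7 idx=1 pred=T actual=N -> ctr[1]=2
Ev 2: PC=0 idx=0 pred=T actual=T -> ctr[0]=3
Ev 3: PC=6 idx=0 pred=T actual=N -> ctr[0]=2
Ev 4: PC=3 idx=1 pred=T actual=N -> ctr[1]=1
Ev 5: PC=3 idx=1 pred=N actual=T -> ctr[1]=2
Ev 6: PC=3 idx=1 pred=T actual=T -> ctr[1]=3
Ev 7: PC=3 idx=1 pred=T actual=N -> ctr[1]=2
Ev 8: PC=0 idx=0 pred=T actual=N -> ctr[0]=1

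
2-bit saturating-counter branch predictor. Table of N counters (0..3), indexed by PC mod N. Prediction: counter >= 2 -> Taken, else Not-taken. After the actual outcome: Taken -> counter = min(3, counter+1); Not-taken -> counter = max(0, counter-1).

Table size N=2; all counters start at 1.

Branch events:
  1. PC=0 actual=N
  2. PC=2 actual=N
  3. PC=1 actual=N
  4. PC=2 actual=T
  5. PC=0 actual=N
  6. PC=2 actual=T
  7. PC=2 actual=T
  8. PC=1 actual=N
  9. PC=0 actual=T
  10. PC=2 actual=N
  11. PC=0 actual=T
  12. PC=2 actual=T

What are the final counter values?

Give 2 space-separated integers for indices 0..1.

Ev 1: PC=0 idx=0 pred=N actual=N -> ctr[0]=0
Ev 2: PC=2 idx=0 pred=N actual=N -> ctr[0]=0
Ev 3: PC=1 idx=1 pred=N actual=N -> ctr[1]=0
Ev 4: PC=2 idx=0 pred=N actual=T -> ctr[0]=1
Ev 5: PC=0 idx=0 pred=N actual=N -> ctr[0]=0
Ev 6: PC=2 idx=0 pred=N actual=T -> ctr[0]=1
Ev 7: PC=2 idx=0 pred=N actual=T -> ctr[0]=2
Ev 8: PC=1 idx=1 pred=N actual=N -> ctr[1]=0
Ev 9: PC=0 idx=0 pred=T actual=T -> ctr[0]=3
Ev 10: PC=2 idx=0 pred=T actual=N -> ctr[0]=2
Ev 11: PC=0 idx=0 pred=T actual=T -> ctr[0]=3
Ev 12: PC=2 idx=0 pred=T actual=T -> ctr[0]=3

Answer: 3 0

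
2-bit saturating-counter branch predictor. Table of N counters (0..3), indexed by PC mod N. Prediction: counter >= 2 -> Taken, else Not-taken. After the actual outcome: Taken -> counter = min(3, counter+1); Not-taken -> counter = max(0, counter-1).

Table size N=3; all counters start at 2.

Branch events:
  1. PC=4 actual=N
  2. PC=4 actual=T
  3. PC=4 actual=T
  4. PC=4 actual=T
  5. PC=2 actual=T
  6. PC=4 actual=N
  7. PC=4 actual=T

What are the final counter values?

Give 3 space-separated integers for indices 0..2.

Ev 1: PC=4 idx=1 pred=T actual=N -> ctr[1]=1
Ev 2: PC=4 idx=1 pred=N actual=T -> ctr[1]=2
Ev 3: PC=4 idx=1 pred=T actual=T -> ctr[1]=3
Ev 4: PC=4 idx=1 pred=T actual=T -> ctr[1]=3
Ev 5: PC=2 idx=2 pred=T actual=T -> ctr[2]=3
Ev 6: PC=4 idx=1 pred=T actual=N -> ctr[1]=2
Ev 7: PC=4 idx=1 pred=T actual=T -> ctr[1]=3

Answer: 2 3 3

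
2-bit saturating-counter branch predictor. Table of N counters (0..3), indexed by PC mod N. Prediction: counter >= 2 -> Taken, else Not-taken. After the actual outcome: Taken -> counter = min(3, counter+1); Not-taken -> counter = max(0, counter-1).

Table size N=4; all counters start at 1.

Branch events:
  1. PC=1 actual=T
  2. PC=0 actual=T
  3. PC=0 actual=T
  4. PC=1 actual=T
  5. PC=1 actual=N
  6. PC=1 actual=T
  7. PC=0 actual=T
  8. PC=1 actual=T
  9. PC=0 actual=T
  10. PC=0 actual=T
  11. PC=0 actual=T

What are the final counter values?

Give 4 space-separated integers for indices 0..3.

Answer: 3 3 1 1

Derivation:
Ev 1: PC=1 idx=1 pred=N actual=T -> ctr[1]=2
Ev 2: PC=0 idx=0 pred=N actual=T -> ctr[0]=2
Ev 3: PC=0 idx=0 pred=T actual=T -> ctr[0]=3
Ev 4: PC=1 idx=1 pred=T actual=T -> ctr[1]=3
Ev 5: PC=1 idx=1 pred=T actual=N -> ctr[1]=2
Ev 6: PC=1 idx=1 pred=T actual=T -> ctr[1]=3
Ev 7: PC=0 idx=0 pred=T actual=T -> ctr[0]=3
Ev 8: PC=1 idx=1 pred=T actual=T -> ctr[1]=3
Ev 9: PC=0 idx=0 pred=T actual=T -> ctr[0]=3
Ev 10: PC=0 idx=0 pred=T actual=T -> ctr[0]=3
Ev 11: PC=0 idx=0 pred=T actual=T -> ctr[0]=3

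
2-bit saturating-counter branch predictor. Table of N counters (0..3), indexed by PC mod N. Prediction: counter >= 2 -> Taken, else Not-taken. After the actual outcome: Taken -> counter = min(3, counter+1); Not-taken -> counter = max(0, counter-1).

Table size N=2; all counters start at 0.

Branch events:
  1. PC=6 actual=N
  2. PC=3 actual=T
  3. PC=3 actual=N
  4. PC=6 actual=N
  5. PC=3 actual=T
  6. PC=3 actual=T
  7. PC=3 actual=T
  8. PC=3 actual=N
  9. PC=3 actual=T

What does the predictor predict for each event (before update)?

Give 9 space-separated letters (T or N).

Answer: N N N N N N T T T

Derivation:
Ev 1: PC=6 idx=0 pred=N actual=N -> ctr[0]=0
Ev 2: PC=3 idx=1 pred=N actual=T -> ctr[1]=1
Ev 3: PC=3 idx=1 pred=N actual=N -> ctr[1]=0
Ev 4: PC=6 idx=0 pred=N actual=N -> ctr[0]=0
Ev 5: PC=3 idx=1 pred=N actual=T -> ctr[1]=1
Ev 6: PC=3 idx=1 pred=N actual=T -> ctr[1]=2
Ev 7: PC=3 idx=1 pred=T actual=T -> ctr[1]=3
Ev 8: PC=3 idx=1 pred=T actual=N -> ctr[1]=2
Ev 9: PC=3 idx=1 pred=T actual=T -> ctr[1]=3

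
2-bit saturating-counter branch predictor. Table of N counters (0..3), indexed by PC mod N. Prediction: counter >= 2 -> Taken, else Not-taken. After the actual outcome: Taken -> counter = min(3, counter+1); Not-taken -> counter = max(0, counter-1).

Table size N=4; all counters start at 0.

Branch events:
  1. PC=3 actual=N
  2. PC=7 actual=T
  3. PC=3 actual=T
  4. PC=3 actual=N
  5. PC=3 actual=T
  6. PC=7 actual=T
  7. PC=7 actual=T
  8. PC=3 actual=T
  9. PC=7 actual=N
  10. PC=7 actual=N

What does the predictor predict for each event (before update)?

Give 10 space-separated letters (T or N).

Answer: N N N T N T T T T T

Derivation:
Ev 1: PC=3 idx=3 pred=N actual=N -> ctr[3]=0
Ev 2: PC=7 idx=3 pred=N actual=T -> ctr[3]=1
Ev 3: PC=3 idx=3 pred=N actual=T -> ctr[3]=2
Ev 4: PC=3 idx=3 pred=T actual=N -> ctr[3]=1
Ev 5: PC=3 idx=3 pred=N actual=T -> ctr[3]=2
Ev 6: PC=7 idx=3 pred=T actual=T -> ctr[3]=3
Ev 7: PC=7 idx=3 pred=T actual=T -> ctr[3]=3
Ev 8: PC=3 idx=3 pred=T actual=T -> ctr[3]=3
Ev 9: PC=7 idx=3 pred=T actual=N -> ctr[3]=2
Ev 10: PC=7 idx=3 pred=T actual=N -> ctr[3]=1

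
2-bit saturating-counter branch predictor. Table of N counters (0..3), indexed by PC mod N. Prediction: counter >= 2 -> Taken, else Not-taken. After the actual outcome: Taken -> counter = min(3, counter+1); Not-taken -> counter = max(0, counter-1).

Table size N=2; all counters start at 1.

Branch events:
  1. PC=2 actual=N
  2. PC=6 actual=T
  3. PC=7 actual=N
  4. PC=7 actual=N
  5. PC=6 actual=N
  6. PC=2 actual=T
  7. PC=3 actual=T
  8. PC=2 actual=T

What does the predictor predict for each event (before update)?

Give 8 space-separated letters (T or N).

Ev 1: PC=2 idx=0 pred=N actual=N -> ctr[0]=0
Ev 2: PC=6 idx=0 pred=N actual=T -> ctr[0]=1
Ev 3: PC=7 idx=1 pred=N actual=N -> ctr[1]=0
Ev 4: PC=7 idx=1 pred=N actual=N -> ctr[1]=0
Ev 5: PC=6 idx=0 pred=N actual=N -> ctr[0]=0
Ev 6: PC=2 idx=0 pred=N actual=T -> ctr[0]=1
Ev 7: PC=3 idx=1 pred=N actual=T -> ctr[1]=1
Ev 8: PC=2 idx=0 pred=N actual=T -> ctr[0]=2

Answer: N N N N N N N N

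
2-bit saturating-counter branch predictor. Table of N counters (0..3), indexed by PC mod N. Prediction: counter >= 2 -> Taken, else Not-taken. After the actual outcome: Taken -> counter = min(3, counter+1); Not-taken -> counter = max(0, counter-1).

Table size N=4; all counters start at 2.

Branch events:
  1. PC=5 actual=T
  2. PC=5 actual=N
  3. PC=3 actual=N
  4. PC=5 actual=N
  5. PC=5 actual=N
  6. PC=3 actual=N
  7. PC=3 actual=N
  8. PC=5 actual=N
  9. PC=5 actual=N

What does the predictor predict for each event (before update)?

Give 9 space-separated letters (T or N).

Ev 1: PC=5 idx=1 pred=T actual=T -> ctr[1]=3
Ev 2: PC=5 idx=1 pred=T actual=N -> ctr[1]=2
Ev 3: PC=3 idx=3 pred=T actual=N -> ctr[3]=1
Ev 4: PC=5 idx=1 pred=T actual=N -> ctr[1]=1
Ev 5: PC=5 idx=1 pred=N actual=N -> ctr[1]=0
Ev 6: PC=3 idx=3 pred=N actual=N -> ctr[3]=0
Ev 7: PC=3 idx=3 pred=N actual=N -> ctr[3]=0
Ev 8: PC=5 idx=1 pred=N actual=N -> ctr[1]=0
Ev 9: PC=5 idx=1 pred=N actual=N -> ctr[1]=0

Answer: T T T T N N N N N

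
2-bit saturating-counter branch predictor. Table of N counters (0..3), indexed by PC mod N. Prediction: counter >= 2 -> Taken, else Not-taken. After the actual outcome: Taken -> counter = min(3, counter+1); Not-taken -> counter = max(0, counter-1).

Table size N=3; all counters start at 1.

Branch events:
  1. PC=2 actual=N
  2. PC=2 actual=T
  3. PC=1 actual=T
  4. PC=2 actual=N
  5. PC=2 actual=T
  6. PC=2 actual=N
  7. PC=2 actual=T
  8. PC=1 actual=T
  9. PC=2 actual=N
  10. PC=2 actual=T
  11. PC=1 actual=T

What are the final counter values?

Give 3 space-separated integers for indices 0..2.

Ev 1: PC=2 idx=2 pred=N actual=N -> ctr[2]=0
Ev 2: PC=2 idx=2 pred=N actual=T -> ctr[2]=1
Ev 3: PC=1 idx=1 pred=N actual=T -> ctr[1]=2
Ev 4: PC=2 idx=2 pred=N actual=N -> ctr[2]=0
Ev 5: PC=2 idx=2 pred=N actual=T -> ctr[2]=1
Ev 6: PC=2 idx=2 pred=N actual=N -> ctr[2]=0
Ev 7: PC=2 idx=2 pred=N actual=T -> ctr[2]=1
Ev 8: PC=1 idx=1 pred=T actual=T -> ctr[1]=3
Ev 9: PC=2 idx=2 pred=N actual=N -> ctr[2]=0
Ev 10: PC=2 idx=2 pred=N actual=T -> ctr[2]=1
Ev 11: PC=1 idx=1 pred=T actual=T -> ctr[1]=3

Answer: 1 3 1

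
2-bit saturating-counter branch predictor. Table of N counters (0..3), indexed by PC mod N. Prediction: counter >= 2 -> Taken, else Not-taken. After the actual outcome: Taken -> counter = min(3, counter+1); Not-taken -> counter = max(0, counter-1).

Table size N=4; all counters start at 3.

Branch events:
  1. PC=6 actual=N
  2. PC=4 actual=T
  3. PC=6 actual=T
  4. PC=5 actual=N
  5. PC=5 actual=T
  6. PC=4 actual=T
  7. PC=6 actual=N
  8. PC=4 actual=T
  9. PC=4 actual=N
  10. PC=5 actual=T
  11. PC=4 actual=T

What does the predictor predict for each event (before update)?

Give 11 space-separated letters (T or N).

Ev 1: PC=6 idx=2 pred=T actual=N -> ctr[2]=2
Ev 2: PC=4 idx=0 pred=T actual=T -> ctr[0]=3
Ev 3: PC=6 idx=2 pred=T actual=T -> ctr[2]=3
Ev 4: PC=5 idx=1 pred=T actual=N -> ctr[1]=2
Ev 5: PC=5 idx=1 pred=T actual=T -> ctr[1]=3
Ev 6: PC=4 idx=0 pred=T actual=T -> ctr[0]=3
Ev 7: PC=6 idx=2 pred=T actual=N -> ctr[2]=2
Ev 8: PC=4 idx=0 pred=T actual=T -> ctr[0]=3
Ev 9: PC=4 idx=0 pred=T actual=N -> ctr[0]=2
Ev 10: PC=5 idx=1 pred=T actual=T -> ctr[1]=3
Ev 11: PC=4 idx=0 pred=T actual=T -> ctr[0]=3

Answer: T T T T T T T T T T T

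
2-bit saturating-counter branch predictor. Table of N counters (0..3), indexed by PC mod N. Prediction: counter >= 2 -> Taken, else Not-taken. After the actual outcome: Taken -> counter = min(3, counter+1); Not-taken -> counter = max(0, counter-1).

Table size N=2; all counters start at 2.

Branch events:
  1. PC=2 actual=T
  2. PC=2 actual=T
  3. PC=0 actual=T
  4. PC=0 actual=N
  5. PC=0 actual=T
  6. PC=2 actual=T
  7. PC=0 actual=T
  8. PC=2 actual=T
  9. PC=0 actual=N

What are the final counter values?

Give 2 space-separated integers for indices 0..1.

Ev 1: PC=2 idx=0 pred=T actual=T -> ctr[0]=3
Ev 2: PC=2 idx=0 pred=T actual=T -> ctr[0]=3
Ev 3: PC=0 idx=0 pred=T actual=T -> ctr[0]=3
Ev 4: PC=0 idx=0 pred=T actual=N -> ctr[0]=2
Ev 5: PC=0 idx=0 pred=T actual=T -> ctr[0]=3
Ev 6: PC=2 idx=0 pred=T actual=T -> ctr[0]=3
Ev 7: PC=0 idx=0 pred=T actual=T -> ctr[0]=3
Ev 8: PC=2 idx=0 pred=T actual=T -> ctr[0]=3
Ev 9: PC=0 idx=0 pred=T actual=N -> ctr[0]=2

Answer: 2 2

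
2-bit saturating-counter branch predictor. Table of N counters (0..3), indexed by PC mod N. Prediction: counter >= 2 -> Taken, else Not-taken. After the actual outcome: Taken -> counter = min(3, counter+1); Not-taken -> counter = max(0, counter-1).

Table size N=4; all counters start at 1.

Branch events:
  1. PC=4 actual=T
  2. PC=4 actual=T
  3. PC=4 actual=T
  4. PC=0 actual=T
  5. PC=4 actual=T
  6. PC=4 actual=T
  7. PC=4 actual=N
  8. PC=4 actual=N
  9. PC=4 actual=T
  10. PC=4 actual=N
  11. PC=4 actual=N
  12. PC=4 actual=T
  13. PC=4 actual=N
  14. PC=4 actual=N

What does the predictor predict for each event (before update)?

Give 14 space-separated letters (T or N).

Ev 1: PC=4 idx=0 pred=N actual=T -> ctr[0]=2
Ev 2: PC=4 idx=0 pred=T actual=T -> ctr[0]=3
Ev 3: PC=4 idx=0 pred=T actual=T -> ctr[0]=3
Ev 4: PC=0 idx=0 pred=T actual=T -> ctr[0]=3
Ev 5: PC=4 idx=0 pred=T actual=T -> ctr[0]=3
Ev 6: PC=4 idx=0 pred=T actual=T -> ctr[0]=3
Ev 7: PC=4 idx=0 pred=T actual=N -> ctr[0]=2
Ev 8: PC=4 idx=0 pred=T actual=N -> ctr[0]=1
Ev 9: PC=4 idx=0 pred=N actual=T -> ctr[0]=2
Ev 10: PC=4 idx=0 pred=T actual=N -> ctr[0]=1
Ev 11: PC=4 idx=0 pred=N actual=N -> ctr[0]=0
Ev 12: PC=4 idx=0 pred=N actual=T -> ctr[0]=1
Ev 13: PC=4 idx=0 pred=N actual=N -> ctr[0]=0
Ev 14: PC=4 idx=0 pred=N actual=N -> ctr[0]=0

Answer: N T T T T T T T N T N N N N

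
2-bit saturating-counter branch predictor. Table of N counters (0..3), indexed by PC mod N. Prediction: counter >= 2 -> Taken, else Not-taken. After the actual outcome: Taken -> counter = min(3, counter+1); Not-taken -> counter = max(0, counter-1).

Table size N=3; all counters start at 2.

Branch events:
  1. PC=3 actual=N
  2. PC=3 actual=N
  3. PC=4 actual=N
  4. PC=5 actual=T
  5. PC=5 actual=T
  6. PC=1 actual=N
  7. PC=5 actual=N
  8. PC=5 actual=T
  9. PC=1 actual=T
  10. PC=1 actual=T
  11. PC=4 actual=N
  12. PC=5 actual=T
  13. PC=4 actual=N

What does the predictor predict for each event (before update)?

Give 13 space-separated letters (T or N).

Ev 1: PC=3 idx=0 pred=T actual=N -> ctr[0]=1
Ev 2: PC=3 idx=0 pred=N actual=N -> ctr[0]=0
Ev 3: PC=4 idx=1 pred=T actual=N -> ctr[1]=1
Ev 4: PC=5 idx=2 pred=T actual=T -> ctr[2]=3
Ev 5: PC=5 idx=2 pred=T actual=T -> ctr[2]=3
Ev 6: PC=1 idx=1 pred=N actual=N -> ctr[1]=0
Ev 7: PC=5 idx=2 pred=T actual=N -> ctr[2]=2
Ev 8: PC=5 idx=2 pred=T actual=T -> ctr[2]=3
Ev 9: PC=1 idx=1 pred=N actual=T -> ctr[1]=1
Ev 10: PC=1 idx=1 pred=N actual=T -> ctr[1]=2
Ev 11: PC=4 idx=1 pred=T actual=N -> ctr[1]=1
Ev 12: PC=5 idx=2 pred=T actual=T -> ctr[2]=3
Ev 13: PC=4 idx=1 pred=N actual=N -> ctr[1]=0

Answer: T N T T T N T T N N T T N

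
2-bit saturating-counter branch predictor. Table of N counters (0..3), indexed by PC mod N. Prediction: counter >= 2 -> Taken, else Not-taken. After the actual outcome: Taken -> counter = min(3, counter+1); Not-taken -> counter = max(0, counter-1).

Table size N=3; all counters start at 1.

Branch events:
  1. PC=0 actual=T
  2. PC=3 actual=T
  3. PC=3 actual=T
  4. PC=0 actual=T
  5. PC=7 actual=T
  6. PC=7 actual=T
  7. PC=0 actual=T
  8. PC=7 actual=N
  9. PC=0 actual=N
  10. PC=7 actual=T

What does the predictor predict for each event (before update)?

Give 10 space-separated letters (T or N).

Ev 1: PC=0 idx=0 pred=N actual=T -> ctr[0]=2
Ev 2: PC=3 idx=0 pred=T actual=T -> ctr[0]=3
Ev 3: PC=3 idx=0 pred=T actual=T -> ctr[0]=3
Ev 4: PC=0 idx=0 pred=T actual=T -> ctr[0]=3
Ev 5: PC=7 idx=1 pred=N actual=T -> ctr[1]=2
Ev 6: PC=7 idx=1 pred=T actual=T -> ctr[1]=3
Ev 7: PC=0 idx=0 pred=T actual=T -> ctr[0]=3
Ev 8: PC=7 idx=1 pred=T actual=N -> ctr[1]=2
Ev 9: PC=0 idx=0 pred=T actual=N -> ctr[0]=2
Ev 10: PC=7 idx=1 pred=T actual=T -> ctr[1]=3

Answer: N T T T N T T T T T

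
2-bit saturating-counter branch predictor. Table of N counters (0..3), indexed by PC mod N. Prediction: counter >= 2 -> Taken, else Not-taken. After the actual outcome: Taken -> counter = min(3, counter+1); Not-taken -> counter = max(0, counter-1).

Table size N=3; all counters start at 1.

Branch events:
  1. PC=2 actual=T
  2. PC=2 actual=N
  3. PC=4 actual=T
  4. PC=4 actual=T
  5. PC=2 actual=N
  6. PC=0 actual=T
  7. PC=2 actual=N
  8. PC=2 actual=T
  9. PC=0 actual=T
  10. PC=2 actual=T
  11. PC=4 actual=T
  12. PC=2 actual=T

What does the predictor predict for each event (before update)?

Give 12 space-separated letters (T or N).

Answer: N T N T N N N N T N T T

Derivation:
Ev 1: PC=2 idx=2 pred=N actual=T -> ctr[2]=2
Ev 2: PC=2 idx=2 pred=T actual=N -> ctr[2]=1
Ev 3: PC=4 idx=1 pred=N actual=T -> ctr[1]=2
Ev 4: PC=4 idx=1 pred=T actual=T -> ctr[1]=3
Ev 5: PC=2 idx=2 pred=N actual=N -> ctr[2]=0
Ev 6: PC=0 idx=0 pred=N actual=T -> ctr[0]=2
Ev 7: PC=2 idx=2 pred=N actual=N -> ctr[2]=0
Ev 8: PC=2 idx=2 pred=N actual=T -> ctr[2]=1
Ev 9: PC=0 idx=0 pred=T actual=T -> ctr[0]=3
Ev 10: PC=2 idx=2 pred=N actual=T -> ctr[2]=2
Ev 11: PC=4 idx=1 pred=T actual=T -> ctr[1]=3
Ev 12: PC=2 idx=2 pred=T actual=T -> ctr[2]=3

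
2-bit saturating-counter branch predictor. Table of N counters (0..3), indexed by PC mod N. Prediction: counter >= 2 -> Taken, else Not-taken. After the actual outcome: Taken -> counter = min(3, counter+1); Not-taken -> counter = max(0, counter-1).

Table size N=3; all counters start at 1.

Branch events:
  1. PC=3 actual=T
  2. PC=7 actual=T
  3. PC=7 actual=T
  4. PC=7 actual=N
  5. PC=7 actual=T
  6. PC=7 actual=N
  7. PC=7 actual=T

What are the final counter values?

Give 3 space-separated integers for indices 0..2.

Answer: 2 3 1

Derivation:
Ev 1: PC=3 idx=0 pred=N actual=T -> ctr[0]=2
Ev 2: PC=7 idx=1 pred=N actual=T -> ctr[1]=2
Ev 3: PC=7 idx=1 pred=T actual=T -> ctr[1]=3
Ev 4: PC=7 idx=1 pred=T actual=N -> ctr[1]=2
Ev 5: PC=7 idx=1 pred=T actual=T -> ctr[1]=3
Ev 6: PC=7 idx=1 pred=T actual=N -> ctr[1]=2
Ev 7: PC=7 idx=1 pred=T actual=T -> ctr[1]=3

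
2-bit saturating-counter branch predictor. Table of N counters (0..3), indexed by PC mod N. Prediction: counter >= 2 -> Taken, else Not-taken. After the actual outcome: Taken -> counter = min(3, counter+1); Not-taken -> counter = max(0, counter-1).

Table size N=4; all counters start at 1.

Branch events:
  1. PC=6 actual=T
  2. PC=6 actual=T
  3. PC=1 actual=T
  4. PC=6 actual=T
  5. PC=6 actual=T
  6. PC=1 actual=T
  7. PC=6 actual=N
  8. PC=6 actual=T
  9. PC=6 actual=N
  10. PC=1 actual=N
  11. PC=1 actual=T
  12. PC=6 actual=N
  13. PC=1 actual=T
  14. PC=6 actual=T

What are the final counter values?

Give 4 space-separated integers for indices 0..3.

Answer: 1 3 2 1

Derivation:
Ev 1: PC=6 idx=2 pred=N actual=T -> ctr[2]=2
Ev 2: PC=6 idx=2 pred=T actual=T -> ctr[2]=3
Ev 3: PC=1 idx=1 pred=N actual=T -> ctr[1]=2
Ev 4: PC=6 idx=2 pred=T actual=T -> ctr[2]=3
Ev 5: PC=6 idx=2 pred=T actual=T -> ctr[2]=3
Ev 6: PC=1 idx=1 pred=T actual=T -> ctr[1]=3
Ev 7: PC=6 idx=2 pred=T actual=N -> ctr[2]=2
Ev 8: PC=6 idx=2 pred=T actual=T -> ctr[2]=3
Ev 9: PC=6 idx=2 pred=T actual=N -> ctr[2]=2
Ev 10: PC=1 idx=1 pred=T actual=N -> ctr[1]=2
Ev 11: PC=1 idx=1 pred=T actual=T -> ctr[1]=3
Ev 12: PC=6 idx=2 pred=T actual=N -> ctr[2]=1
Ev 13: PC=1 idx=1 pred=T actual=T -> ctr[1]=3
Ev 14: PC=6 idx=2 pred=N actual=T -> ctr[2]=2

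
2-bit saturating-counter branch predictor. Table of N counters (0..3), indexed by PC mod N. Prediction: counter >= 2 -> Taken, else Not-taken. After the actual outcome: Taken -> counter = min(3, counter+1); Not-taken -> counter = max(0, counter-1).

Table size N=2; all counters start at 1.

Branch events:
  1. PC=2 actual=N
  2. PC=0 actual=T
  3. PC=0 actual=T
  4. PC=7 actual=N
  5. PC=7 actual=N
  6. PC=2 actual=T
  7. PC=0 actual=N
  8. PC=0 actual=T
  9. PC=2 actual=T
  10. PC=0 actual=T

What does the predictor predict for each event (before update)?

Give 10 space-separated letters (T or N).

Ev 1: PC=2 idx=0 pred=N actual=N -> ctr[0]=0
Ev 2: PC=0 idx=0 pred=N actual=T -> ctr[0]=1
Ev 3: PC=0 idx=0 pred=N actual=T -> ctr[0]=2
Ev 4: PC=7 idx=1 pred=N actual=N -> ctr[1]=0
Ev 5: PC=7 idx=1 pred=N actual=N -> ctr[1]=0
Ev 6: PC=2 idx=0 pred=T actual=T -> ctr[0]=3
Ev 7: PC=0 idx=0 pred=T actual=N -> ctr[0]=2
Ev 8: PC=0 idx=0 pred=T actual=T -> ctr[0]=3
Ev 9: PC=2 idx=0 pred=T actual=T -> ctr[0]=3
Ev 10: PC=0 idx=0 pred=T actual=T -> ctr[0]=3

Answer: N N N N N T T T T T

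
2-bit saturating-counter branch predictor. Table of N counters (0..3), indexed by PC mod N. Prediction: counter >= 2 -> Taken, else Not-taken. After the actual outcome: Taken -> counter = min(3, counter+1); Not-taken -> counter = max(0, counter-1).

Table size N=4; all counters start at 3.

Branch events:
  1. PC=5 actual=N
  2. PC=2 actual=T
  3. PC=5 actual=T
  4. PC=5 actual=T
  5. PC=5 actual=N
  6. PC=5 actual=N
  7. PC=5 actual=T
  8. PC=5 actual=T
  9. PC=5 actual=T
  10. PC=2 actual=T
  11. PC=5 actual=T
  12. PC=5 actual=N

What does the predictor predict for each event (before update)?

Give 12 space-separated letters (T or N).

Ev 1: PC=5 idx=1 pred=T actual=N -> ctr[1]=2
Ev 2: PC=2 idx=2 pred=T actual=T -> ctr[2]=3
Ev 3: PC=5 idx=1 pred=T actual=T -> ctr[1]=3
Ev 4: PC=5 idx=1 pred=T actual=T -> ctr[1]=3
Ev 5: PC=5 idx=1 pred=T actual=N -> ctr[1]=2
Ev 6: PC=5 idx=1 pred=T actual=N -> ctr[1]=1
Ev 7: PC=5 idx=1 pred=N actual=T -> ctr[1]=2
Ev 8: PC=5 idx=1 pred=T actual=T -> ctr[1]=3
Ev 9: PC=5 idx=1 pred=T actual=T -> ctr[1]=3
Ev 10: PC=2 idx=2 pred=T actual=T -> ctr[2]=3
Ev 11: PC=5 idx=1 pred=T actual=T -> ctr[1]=3
Ev 12: PC=5 idx=1 pred=T actual=N -> ctr[1]=2

Answer: T T T T T T N T T T T T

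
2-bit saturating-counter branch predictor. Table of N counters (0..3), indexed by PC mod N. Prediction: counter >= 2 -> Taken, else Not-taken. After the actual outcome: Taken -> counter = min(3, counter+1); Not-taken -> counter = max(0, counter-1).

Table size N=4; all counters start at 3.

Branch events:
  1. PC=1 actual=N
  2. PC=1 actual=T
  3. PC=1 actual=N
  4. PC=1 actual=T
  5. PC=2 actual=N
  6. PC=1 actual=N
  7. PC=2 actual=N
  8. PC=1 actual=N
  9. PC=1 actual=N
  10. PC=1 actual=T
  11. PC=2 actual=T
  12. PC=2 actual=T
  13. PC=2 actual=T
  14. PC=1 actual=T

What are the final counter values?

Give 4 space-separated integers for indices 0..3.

Ev 1: PC=1 idx=1 pred=T actual=N -> ctr[1]=2
Ev 2: PC=1 idx=1 pred=T actual=T -> ctr[1]=3
Ev 3: PC=1 idx=1 pred=T actual=N -> ctr[1]=2
Ev 4: PC=1 idx=1 pred=T actual=T -> ctr[1]=3
Ev 5: PC=2 idx=2 pred=T actual=N -> ctr[2]=2
Ev 6: PC=1 idx=1 pred=T actual=N -> ctr[1]=2
Ev 7: PC=2 idx=2 pred=T actual=N -> ctr[2]=1
Ev 8: PC=1 idx=1 pred=T actual=N -> ctr[1]=1
Ev 9: PC=1 idx=1 pred=N actual=N -> ctr[1]=0
Ev 10: PC=1 idx=1 pred=N actual=T -> ctr[1]=1
Ev 11: PC=2 idx=2 pred=N actual=T -> ctr[2]=2
Ev 12: PC=2 idx=2 pred=T actual=T -> ctr[2]=3
Ev 13: PC=2 idx=2 pred=T actual=T -> ctr[2]=3
Ev 14: PC=1 idx=1 pred=N actual=T -> ctr[1]=2

Answer: 3 2 3 3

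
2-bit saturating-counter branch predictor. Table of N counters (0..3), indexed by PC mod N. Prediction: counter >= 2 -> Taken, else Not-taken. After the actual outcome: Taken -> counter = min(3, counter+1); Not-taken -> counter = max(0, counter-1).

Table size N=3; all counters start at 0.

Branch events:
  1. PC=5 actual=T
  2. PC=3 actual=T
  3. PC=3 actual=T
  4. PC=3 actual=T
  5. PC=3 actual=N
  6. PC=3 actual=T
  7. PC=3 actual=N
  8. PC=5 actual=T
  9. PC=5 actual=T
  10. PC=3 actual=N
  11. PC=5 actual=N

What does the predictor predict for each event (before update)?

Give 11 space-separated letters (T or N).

Answer: N N N T T T T N T T T

Derivation:
Ev 1: PC=5 idx=2 pred=N actual=T -> ctr[2]=1
Ev 2: PC=3 idx=0 pred=N actual=T -> ctr[0]=1
Ev 3: PC=3 idx=0 pred=N actual=T -> ctr[0]=2
Ev 4: PC=3 idx=0 pred=T actual=T -> ctr[0]=3
Ev 5: PC=3 idx=0 pred=T actual=N -> ctr[0]=2
Ev 6: PC=3 idx=0 pred=T actual=T -> ctr[0]=3
Ev 7: PC=3 idx=0 pred=T actual=N -> ctr[0]=2
Ev 8: PC=5 idx=2 pred=N actual=T -> ctr[2]=2
Ev 9: PC=5 idx=2 pred=T actual=T -> ctr[2]=3
Ev 10: PC=3 idx=0 pred=T actual=N -> ctr[0]=1
Ev 11: PC=5 idx=2 pred=T actual=N -> ctr[2]=2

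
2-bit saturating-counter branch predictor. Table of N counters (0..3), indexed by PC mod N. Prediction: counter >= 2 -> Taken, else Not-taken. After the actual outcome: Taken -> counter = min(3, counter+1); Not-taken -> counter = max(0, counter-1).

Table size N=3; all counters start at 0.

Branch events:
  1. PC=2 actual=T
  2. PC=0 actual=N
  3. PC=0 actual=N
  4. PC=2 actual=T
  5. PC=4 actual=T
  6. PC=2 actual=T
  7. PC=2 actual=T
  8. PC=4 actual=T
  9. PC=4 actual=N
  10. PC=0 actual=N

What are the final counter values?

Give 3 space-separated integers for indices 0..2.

Ev 1: PC=2 idx=2 pred=N actual=T -> ctr[2]=1
Ev 2: PC=0 idx=0 pred=N actual=N -> ctr[0]=0
Ev 3: PC=0 idx=0 pred=N actual=N -> ctr[0]=0
Ev 4: PC=2 idx=2 pred=N actual=T -> ctr[2]=2
Ev 5: PC=4 idx=1 pred=N actual=T -> ctr[1]=1
Ev 6: PC=2 idx=2 pred=T actual=T -> ctr[2]=3
Ev 7: PC=2 idx=2 pred=T actual=T -> ctr[2]=3
Ev 8: PC=4 idx=1 pred=N actual=T -> ctr[1]=2
Ev 9: PC=4 idx=1 pred=T actual=N -> ctr[1]=1
Ev 10: PC=0 idx=0 pred=N actual=N -> ctr[0]=0

Answer: 0 1 3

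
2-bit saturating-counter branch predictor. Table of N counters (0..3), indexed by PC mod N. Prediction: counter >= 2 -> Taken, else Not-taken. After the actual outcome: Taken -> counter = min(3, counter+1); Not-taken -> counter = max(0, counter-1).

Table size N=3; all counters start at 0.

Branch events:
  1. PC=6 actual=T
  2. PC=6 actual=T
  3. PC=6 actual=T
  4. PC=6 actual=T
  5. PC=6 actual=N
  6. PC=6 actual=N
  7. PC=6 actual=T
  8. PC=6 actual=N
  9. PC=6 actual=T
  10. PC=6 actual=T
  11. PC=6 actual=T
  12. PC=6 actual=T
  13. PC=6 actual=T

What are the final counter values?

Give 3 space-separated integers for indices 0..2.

Answer: 3 0 0

Derivation:
Ev 1: PC=6 idx=0 pred=N actual=T -> ctr[0]=1
Ev 2: PC=6 idx=0 pred=N actual=T -> ctr[0]=2
Ev 3: PC=6 idx=0 pred=T actual=T -> ctr[0]=3
Ev 4: PC=6 idx=0 pred=T actual=T -> ctr[0]=3
Ev 5: PC=6 idx=0 pred=T actual=N -> ctr[0]=2
Ev 6: PC=6 idx=0 pred=T actual=N -> ctr[0]=1
Ev 7: PC=6 idx=0 pred=N actual=T -> ctr[0]=2
Ev 8: PC=6 idx=0 pred=T actual=N -> ctr[0]=1
Ev 9: PC=6 idx=0 pred=N actual=T -> ctr[0]=2
Ev 10: PC=6 idx=0 pred=T actual=T -> ctr[0]=3
Ev 11: PC=6 idx=0 pred=T actual=T -> ctr[0]=3
Ev 12: PC=6 idx=0 pred=T actual=T -> ctr[0]=3
Ev 13: PC=6 idx=0 pred=T actual=T -> ctr[0]=3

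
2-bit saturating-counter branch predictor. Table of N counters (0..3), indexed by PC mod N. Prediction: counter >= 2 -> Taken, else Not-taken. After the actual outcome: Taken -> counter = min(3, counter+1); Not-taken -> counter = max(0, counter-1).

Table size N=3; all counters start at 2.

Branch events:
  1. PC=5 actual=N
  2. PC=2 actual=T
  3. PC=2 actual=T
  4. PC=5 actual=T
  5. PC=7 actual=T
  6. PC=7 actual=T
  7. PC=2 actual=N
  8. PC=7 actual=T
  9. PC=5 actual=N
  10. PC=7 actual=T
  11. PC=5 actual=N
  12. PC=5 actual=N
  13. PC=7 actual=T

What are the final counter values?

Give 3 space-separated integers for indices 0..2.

Answer: 2 3 0

Derivation:
Ev 1: PC=5 idx=2 pred=T actual=N -> ctr[2]=1
Ev 2: PC=2 idx=2 pred=N actual=T -> ctr[2]=2
Ev 3: PC=2 idx=2 pred=T actual=T -> ctr[2]=3
Ev 4: PC=5 idx=2 pred=T actual=T -> ctr[2]=3
Ev 5: PC=7 idx=1 pred=T actual=T -> ctr[1]=3
Ev 6: PC=7 idx=1 pred=T actual=T -> ctr[1]=3
Ev 7: PC=2 idx=2 pred=T actual=N -> ctr[2]=2
Ev 8: PC=7 idx=1 pred=T actual=T -> ctr[1]=3
Ev 9: PC=5 idx=2 pred=T actual=N -> ctr[2]=1
Ev 10: PC=7 idx=1 pred=T actual=T -> ctr[1]=3
Ev 11: PC=5 idx=2 pred=N actual=N -> ctr[2]=0
Ev 12: PC=5 idx=2 pred=N actual=N -> ctr[2]=0
Ev 13: PC=7 idx=1 pred=T actual=T -> ctr[1]=3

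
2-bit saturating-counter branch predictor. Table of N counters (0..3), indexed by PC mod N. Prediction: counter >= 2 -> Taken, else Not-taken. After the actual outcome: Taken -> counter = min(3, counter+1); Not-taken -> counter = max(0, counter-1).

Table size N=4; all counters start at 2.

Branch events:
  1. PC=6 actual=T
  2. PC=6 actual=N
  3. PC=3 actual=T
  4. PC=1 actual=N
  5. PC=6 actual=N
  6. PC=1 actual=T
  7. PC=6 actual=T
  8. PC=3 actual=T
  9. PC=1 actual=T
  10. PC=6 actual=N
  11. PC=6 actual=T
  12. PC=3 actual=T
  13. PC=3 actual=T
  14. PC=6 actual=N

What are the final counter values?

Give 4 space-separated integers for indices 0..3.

Answer: 2 3 1 3

Derivation:
Ev 1: PC=6 idx=2 pred=T actual=T -> ctr[2]=3
Ev 2: PC=6 idx=2 pred=T actual=N -> ctr[2]=2
Ev 3: PC=3 idx=3 pred=T actual=T -> ctr[3]=3
Ev 4: PC=1 idx=1 pred=T actual=N -> ctr[1]=1
Ev 5: PC=6 idx=2 pred=T actual=N -> ctr[2]=1
Ev 6: PC=1 idx=1 pred=N actual=T -> ctr[1]=2
Ev 7: PC=6 idx=2 pred=N actual=T -> ctr[2]=2
Ev 8: PC=3 idx=3 pred=T actual=T -> ctr[3]=3
Ev 9: PC=1 idx=1 pred=T actual=T -> ctr[1]=3
Ev 10: PC=6 idx=2 pred=T actual=N -> ctr[2]=1
Ev 11: PC=6 idx=2 pred=N actual=T -> ctr[2]=2
Ev 12: PC=3 idx=3 pred=T actual=T -> ctr[3]=3
Ev 13: PC=3 idx=3 pred=T actual=T -> ctr[3]=3
Ev 14: PC=6 idx=2 pred=T actual=N -> ctr[2]=1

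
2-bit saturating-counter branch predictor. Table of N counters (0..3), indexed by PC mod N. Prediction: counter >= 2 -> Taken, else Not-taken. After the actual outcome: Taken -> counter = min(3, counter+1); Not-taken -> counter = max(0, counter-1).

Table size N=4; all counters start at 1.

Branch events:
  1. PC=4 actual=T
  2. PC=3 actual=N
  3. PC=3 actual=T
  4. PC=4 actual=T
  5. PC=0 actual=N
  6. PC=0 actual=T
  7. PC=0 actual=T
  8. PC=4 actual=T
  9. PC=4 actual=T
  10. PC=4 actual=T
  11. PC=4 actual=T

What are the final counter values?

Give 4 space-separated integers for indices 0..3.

Answer: 3 1 1 1

Derivation:
Ev 1: PC=4 idx=0 pred=N actual=T -> ctr[0]=2
Ev 2: PC=3 idx=3 pred=N actual=N -> ctr[3]=0
Ev 3: PC=3 idx=3 pred=N actual=T -> ctr[3]=1
Ev 4: PC=4 idx=0 pred=T actual=T -> ctr[0]=3
Ev 5: PC=0 idx=0 pred=T actual=N -> ctr[0]=2
Ev 6: PC=0 idx=0 pred=T actual=T -> ctr[0]=3
Ev 7: PC=0 idx=0 pred=T actual=T -> ctr[0]=3
Ev 8: PC=4 idx=0 pred=T actual=T -> ctr[0]=3
Ev 9: PC=4 idx=0 pred=T actual=T -> ctr[0]=3
Ev 10: PC=4 idx=0 pred=T actual=T -> ctr[0]=3
Ev 11: PC=4 idx=0 pred=T actual=T -> ctr[0]=3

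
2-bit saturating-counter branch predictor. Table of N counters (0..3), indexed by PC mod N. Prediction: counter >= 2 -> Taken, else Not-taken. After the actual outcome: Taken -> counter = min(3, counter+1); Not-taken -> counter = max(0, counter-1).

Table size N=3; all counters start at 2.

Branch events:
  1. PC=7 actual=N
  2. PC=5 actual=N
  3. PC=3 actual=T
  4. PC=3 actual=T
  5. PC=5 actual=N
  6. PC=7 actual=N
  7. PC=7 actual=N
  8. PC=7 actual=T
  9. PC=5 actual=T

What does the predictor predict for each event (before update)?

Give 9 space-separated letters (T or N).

Ev 1: PC=7 idx=1 pred=T actual=N -> ctr[1]=1
Ev 2: PC=5 idx=2 pred=T actual=N -> ctr[2]=1
Ev 3: PC=3 idx=0 pred=T actual=T -> ctr[0]=3
Ev 4: PC=3 idx=0 pred=T actual=T -> ctr[0]=3
Ev 5: PC=5 idx=2 pred=N actual=N -> ctr[2]=0
Ev 6: PC=7 idx=1 pred=N actual=N -> ctr[1]=0
Ev 7: PC=7 idx=1 pred=N actual=N -> ctr[1]=0
Ev 8: PC=7 idx=1 pred=N actual=T -> ctr[1]=1
Ev 9: PC=5 idx=2 pred=N actual=T -> ctr[2]=1

Answer: T T T T N N N N N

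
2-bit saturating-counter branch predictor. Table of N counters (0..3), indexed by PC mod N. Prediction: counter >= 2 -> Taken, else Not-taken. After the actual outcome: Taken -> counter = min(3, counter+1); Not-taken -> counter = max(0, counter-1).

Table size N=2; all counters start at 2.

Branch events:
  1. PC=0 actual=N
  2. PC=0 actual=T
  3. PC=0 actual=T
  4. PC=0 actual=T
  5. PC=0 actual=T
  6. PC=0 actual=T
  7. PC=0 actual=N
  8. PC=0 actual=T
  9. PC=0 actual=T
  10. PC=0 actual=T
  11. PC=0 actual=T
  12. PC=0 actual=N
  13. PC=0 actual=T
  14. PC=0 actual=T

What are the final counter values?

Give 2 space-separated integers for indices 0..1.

Ev 1: PC=0 idx=0 pred=T actual=N -> ctr[0]=1
Ev 2: PC=0 idx=0 pred=N actual=T -> ctr[0]=2
Ev 3: PC=0 idx=0 pred=T actual=T -> ctr[0]=3
Ev 4: PC=0 idx=0 pred=T actual=T -> ctr[0]=3
Ev 5: PC=0 idx=0 pred=T actual=T -> ctr[0]=3
Ev 6: PC=0 idx=0 pred=T actual=T -> ctr[0]=3
Ev 7: PC=0 idx=0 pred=T actual=N -> ctr[0]=2
Ev 8: PC=0 idx=0 pred=T actual=T -> ctr[0]=3
Ev 9: PC=0 idx=0 pred=T actual=T -> ctr[0]=3
Ev 10: PC=0 idx=0 pred=T actual=T -> ctr[0]=3
Ev 11: PC=0 idx=0 pred=T actual=T -> ctr[0]=3
Ev 12: PC=0 idx=0 pred=T actual=N -> ctr[0]=2
Ev 13: PC=0 idx=0 pred=T actual=T -> ctr[0]=3
Ev 14: PC=0 idx=0 pred=T actual=T -> ctr[0]=3

Answer: 3 2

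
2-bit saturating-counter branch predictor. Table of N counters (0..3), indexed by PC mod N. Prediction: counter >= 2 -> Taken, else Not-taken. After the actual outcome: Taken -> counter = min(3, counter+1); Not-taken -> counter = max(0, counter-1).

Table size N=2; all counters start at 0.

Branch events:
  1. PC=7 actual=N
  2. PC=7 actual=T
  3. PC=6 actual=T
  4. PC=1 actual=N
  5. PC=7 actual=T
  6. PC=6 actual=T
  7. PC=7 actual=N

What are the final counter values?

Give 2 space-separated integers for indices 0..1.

Ev 1: PC=7 idx=1 pred=N actual=N -> ctr[1]=0
Ev 2: PC=7 idx=1 pred=N actual=T -> ctr[1]=1
Ev 3: PC=6 idx=0 pred=N actual=T -> ctr[0]=1
Ev 4: PC=1 idx=1 pred=N actual=N -> ctr[1]=0
Ev 5: PC=7 idx=1 pred=N actual=T -> ctr[1]=1
Ev 6: PC=6 idx=0 pred=N actual=T -> ctr[0]=2
Ev 7: PC=7 idx=1 pred=N actual=N -> ctr[1]=0

Answer: 2 0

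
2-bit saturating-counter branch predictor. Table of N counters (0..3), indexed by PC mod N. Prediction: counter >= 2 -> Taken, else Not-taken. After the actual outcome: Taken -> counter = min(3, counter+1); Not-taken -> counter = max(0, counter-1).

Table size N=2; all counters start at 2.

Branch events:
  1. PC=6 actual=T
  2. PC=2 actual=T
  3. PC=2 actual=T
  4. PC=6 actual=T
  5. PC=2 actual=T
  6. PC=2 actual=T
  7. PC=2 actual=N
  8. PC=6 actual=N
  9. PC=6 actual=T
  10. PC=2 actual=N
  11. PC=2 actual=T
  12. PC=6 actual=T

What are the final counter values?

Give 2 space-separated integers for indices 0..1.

Ev 1: PC=6 idx=0 pred=T actual=T -> ctr[0]=3
Ev 2: PC=2 idx=0 pred=T actual=T -> ctr[0]=3
Ev 3: PC=2 idx=0 pred=T actual=T -> ctr[0]=3
Ev 4: PC=6 idx=0 pred=T actual=T -> ctr[0]=3
Ev 5: PC=2 idx=0 pred=T actual=T -> ctr[0]=3
Ev 6: PC=2 idx=0 pred=T actual=T -> ctr[0]=3
Ev 7: PC=2 idx=0 pred=T actual=N -> ctr[0]=2
Ev 8: PC=6 idx=0 pred=T actual=N -> ctr[0]=1
Ev 9: PC=6 idx=0 pred=N actual=T -> ctr[0]=2
Ev 10: PC=2 idx=0 pred=T actual=N -> ctr[0]=1
Ev 11: PC=2 idx=0 pred=N actual=T -> ctr[0]=2
Ev 12: PC=6 idx=0 pred=T actual=T -> ctr[0]=3

Answer: 3 2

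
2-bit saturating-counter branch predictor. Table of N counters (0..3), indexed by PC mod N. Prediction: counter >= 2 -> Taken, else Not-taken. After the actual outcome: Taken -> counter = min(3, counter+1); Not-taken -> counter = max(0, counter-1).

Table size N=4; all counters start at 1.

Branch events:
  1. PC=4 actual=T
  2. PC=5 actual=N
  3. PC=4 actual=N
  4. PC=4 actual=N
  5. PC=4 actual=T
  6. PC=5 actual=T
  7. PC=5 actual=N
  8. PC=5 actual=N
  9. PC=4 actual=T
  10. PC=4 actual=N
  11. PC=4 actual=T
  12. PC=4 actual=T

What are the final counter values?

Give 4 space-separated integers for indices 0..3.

Ev 1: PC=4 idx=0 pred=N actual=T -> ctr[0]=2
Ev 2: PC=5 idx=1 pred=N actual=N -> ctr[1]=0
Ev 3: PC=4 idx=0 pred=T actual=N -> ctr[0]=1
Ev 4: PC=4 idx=0 pred=N actual=N -> ctr[0]=0
Ev 5: PC=4 idx=0 pred=N actual=T -> ctr[0]=1
Ev 6: PC=5 idx=1 pred=N actual=T -> ctr[1]=1
Ev 7: PC=5 idx=1 pred=N actual=N -> ctr[1]=0
Ev 8: PC=5 idx=1 pred=N actual=N -> ctr[1]=0
Ev 9: PC=4 idx=0 pred=N actual=T -> ctr[0]=2
Ev 10: PC=4 idx=0 pred=T actual=N -> ctr[0]=1
Ev 11: PC=4 idx=0 pred=N actual=T -> ctr[0]=2
Ev 12: PC=4 idx=0 pred=T actual=T -> ctr[0]=3

Answer: 3 0 1 1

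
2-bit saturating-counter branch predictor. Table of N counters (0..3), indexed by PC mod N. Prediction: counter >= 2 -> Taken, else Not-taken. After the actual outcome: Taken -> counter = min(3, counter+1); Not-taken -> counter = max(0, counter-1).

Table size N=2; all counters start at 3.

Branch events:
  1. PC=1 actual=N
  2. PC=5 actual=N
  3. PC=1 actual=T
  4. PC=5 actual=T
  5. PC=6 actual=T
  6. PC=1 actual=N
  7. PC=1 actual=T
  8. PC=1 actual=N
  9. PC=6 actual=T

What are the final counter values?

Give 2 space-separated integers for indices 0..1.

Ev 1: PC=1 idx=1 pred=T actual=N -> ctr[1]=2
Ev 2: PC=5 idx=1 pred=T actual=N -> ctr[1]=1
Ev 3: PC=1 idx=1 pred=N actual=T -> ctr[1]=2
Ev 4: PC=5 idx=1 pred=T actual=T -> ctr[1]=3
Ev 5: PC=6 idx=0 pred=T actual=T -> ctr[0]=3
Ev 6: PC=1 idx=1 pred=T actual=N -> ctr[1]=2
Ev 7: PC=1 idx=1 pred=T actual=T -> ctr[1]=3
Ev 8: PC=1 idx=1 pred=T actual=N -> ctr[1]=2
Ev 9: PC=6 idx=0 pred=T actual=T -> ctr[0]=3

Answer: 3 2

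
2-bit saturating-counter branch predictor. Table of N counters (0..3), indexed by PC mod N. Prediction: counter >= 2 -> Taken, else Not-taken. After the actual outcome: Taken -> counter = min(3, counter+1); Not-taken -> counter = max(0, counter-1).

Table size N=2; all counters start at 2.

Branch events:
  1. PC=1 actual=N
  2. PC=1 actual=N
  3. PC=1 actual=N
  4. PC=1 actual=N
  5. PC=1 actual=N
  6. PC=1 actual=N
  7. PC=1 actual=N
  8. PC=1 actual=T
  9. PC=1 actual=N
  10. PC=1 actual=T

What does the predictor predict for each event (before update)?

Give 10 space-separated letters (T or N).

Ev 1: PC=1 idx=1 pred=T actual=N -> ctr[1]=1
Ev 2: PC=1 idx=1 pred=N actual=N -> ctr[1]=0
Ev 3: PC=1 idx=1 pred=N actual=N -> ctr[1]=0
Ev 4: PC=1 idx=1 pred=N actual=N -> ctr[1]=0
Ev 5: PC=1 idx=1 pred=N actual=N -> ctr[1]=0
Ev 6: PC=1 idx=1 pred=N actual=N -> ctr[1]=0
Ev 7: PC=1 idx=1 pred=N actual=N -> ctr[1]=0
Ev 8: PC=1 idx=1 pred=N actual=T -> ctr[1]=1
Ev 9: PC=1 idx=1 pred=N actual=N -> ctr[1]=0
Ev 10: PC=1 idx=1 pred=N actual=T -> ctr[1]=1

Answer: T N N N N N N N N N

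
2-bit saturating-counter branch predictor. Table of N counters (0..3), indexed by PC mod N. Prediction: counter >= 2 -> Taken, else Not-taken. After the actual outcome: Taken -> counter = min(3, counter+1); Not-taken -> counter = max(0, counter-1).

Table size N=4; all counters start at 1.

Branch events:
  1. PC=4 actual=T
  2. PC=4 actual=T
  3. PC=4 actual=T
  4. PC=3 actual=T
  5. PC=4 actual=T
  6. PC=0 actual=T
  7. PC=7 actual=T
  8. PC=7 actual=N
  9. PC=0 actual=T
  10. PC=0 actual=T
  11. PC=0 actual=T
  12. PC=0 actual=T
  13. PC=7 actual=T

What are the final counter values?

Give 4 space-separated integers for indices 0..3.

Ev 1: PC=4 idx=0 pred=N actual=T -> ctr[0]=2
Ev 2: PC=4 idx=0 pred=T actual=T -> ctr[0]=3
Ev 3: PC=4 idx=0 pred=T actual=T -> ctr[0]=3
Ev 4: PC=3 idx=3 pred=N actual=T -> ctr[3]=2
Ev 5: PC=4 idx=0 pred=T actual=T -> ctr[0]=3
Ev 6: PC=0 idx=0 pred=T actual=T -> ctr[0]=3
Ev 7: PC=7 idx=3 pred=T actual=T -> ctr[3]=3
Ev 8: PC=7 idx=3 pred=T actual=N -> ctr[3]=2
Ev 9: PC=0 idx=0 pred=T actual=T -> ctr[0]=3
Ev 10: PC=0 idx=0 pred=T actual=T -> ctr[0]=3
Ev 11: PC=0 idx=0 pred=T actual=T -> ctr[0]=3
Ev 12: PC=0 idx=0 pred=T actual=T -> ctr[0]=3
Ev 13: PC=7 idx=3 pred=T actual=T -> ctr[3]=3

Answer: 3 1 1 3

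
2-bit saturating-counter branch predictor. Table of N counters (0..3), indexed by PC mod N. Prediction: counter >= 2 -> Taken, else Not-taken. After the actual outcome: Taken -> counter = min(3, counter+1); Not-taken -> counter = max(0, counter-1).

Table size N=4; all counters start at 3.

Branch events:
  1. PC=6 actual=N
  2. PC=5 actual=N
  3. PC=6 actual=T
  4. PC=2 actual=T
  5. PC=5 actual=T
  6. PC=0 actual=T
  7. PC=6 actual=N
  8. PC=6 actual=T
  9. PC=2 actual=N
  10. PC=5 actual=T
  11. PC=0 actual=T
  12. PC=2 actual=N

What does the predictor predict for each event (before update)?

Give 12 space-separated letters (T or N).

Ev 1: PC=6 idx=2 pred=T actual=N -> ctr[2]=2
Ev 2: PC=5 idx=1 pred=T actual=N -> ctr[1]=2
Ev 3: PC=6 idx=2 pred=T actual=T -> ctr[2]=3
Ev 4: PC=2 idx=2 pred=T actual=T -> ctr[2]=3
Ev 5: PC=5 idx=1 pred=T actual=T -> ctr[1]=3
Ev 6: PC=0 idx=0 pred=T actual=T -> ctr[0]=3
Ev 7: PC=6 idx=2 pred=T actual=N -> ctr[2]=2
Ev 8: PC=6 idx=2 pred=T actual=T -> ctr[2]=3
Ev 9: PC=2 idx=2 pred=T actual=N -> ctr[2]=2
Ev 10: PC=5 idx=1 pred=T actual=T -> ctr[1]=3
Ev 11: PC=0 idx=0 pred=T actual=T -> ctr[0]=3
Ev 12: PC=2 idx=2 pred=T actual=N -> ctr[2]=1

Answer: T T T T T T T T T T T T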